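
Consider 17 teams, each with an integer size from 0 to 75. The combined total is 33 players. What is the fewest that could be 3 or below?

Let j be the number exceeding 3. Then the total is ≥ 4·j + 0·(17 − j) = 0 + 4j.
So 4j ≤ 33 and j ≤ 8; hence at least 17 − 8 = 9 are ≤ 3.
Exactly 9 works: 9 values at 0 and 8 at 4 total 32; raise one of the low values by 1 (still ≤ 3) to hit 33.

9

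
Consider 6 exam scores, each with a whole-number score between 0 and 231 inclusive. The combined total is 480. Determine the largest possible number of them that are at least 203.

With k values at 203 or above and the rest at least 0, the sum is at least 0 + 203k.
Since the sum is 480, we need 203k ≤ 480, i.e. k ≤ 2.
k = 2 is achieved by 2 values at 203 and 4 at 0, total 406; add 74 to one value (staying below 203) to reach 480.

2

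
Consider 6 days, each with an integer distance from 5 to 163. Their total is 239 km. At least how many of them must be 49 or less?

Each value above 49 is at least 50, contributing at least 50 − 5 = 45 above the floor 5.
The sum exceeds the floor total 30 by 209, so at most ⌊209/45⌋ = 4 exceed 49, and at least 2 are ≤ 49.
Exactly 2 works: 2 values at 5 and 4 at 50 total 210; raise one of the low values by 29 (still ≤ 49) to hit 239.

2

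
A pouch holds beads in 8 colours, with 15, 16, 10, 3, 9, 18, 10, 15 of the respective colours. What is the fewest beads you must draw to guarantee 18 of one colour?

96

In the worst case you take as many as possible of each colour without reaching 18: 15 + 16 + 10 + 3 + 9 + 17 + 10 + 15 = 95.
The next one must give 18 of some colour, so 95 + 1 = 96.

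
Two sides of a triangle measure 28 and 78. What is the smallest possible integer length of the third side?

51

The third side must exceed |28 − 78| = 50.
The smallest integer above 50 is 51.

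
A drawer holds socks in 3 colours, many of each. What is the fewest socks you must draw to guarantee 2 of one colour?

4

You could draw 1 of every colour without reaching 2 of any — 3 in all.
One more forces 2 of some colour, so 3 + 1 = 4.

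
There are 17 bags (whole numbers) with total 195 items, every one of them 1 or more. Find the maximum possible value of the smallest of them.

11

If every one of the 17 were at least 12, the total would be at least 17 × 12 = 204 > 195.
Achievable: 9 of them at 11 and 8 at 12 total 195.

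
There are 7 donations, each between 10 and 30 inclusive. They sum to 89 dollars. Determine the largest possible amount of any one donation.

29

To make one donation as large as possible, make the other 6 as small as possible.
The other 6 contribute at least 6 × 10 = 60, leaving at most 89 − 60 = 29.
Since 29 ≤ 30, this is achievable: one at 29 and 6 at 10.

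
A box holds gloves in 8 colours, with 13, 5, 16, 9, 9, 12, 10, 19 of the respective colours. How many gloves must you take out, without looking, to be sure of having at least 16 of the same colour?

In the worst case you take as many as possible of each colour without reaching 16: 13 + 5 + 15 + 9 + 9 + 12 + 10 + 15 = 88.
The next one must give 16 of some colour, so 88 + 1 = 89.

89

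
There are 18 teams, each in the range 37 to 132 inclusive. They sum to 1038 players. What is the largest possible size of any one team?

To make one team as large as possible, make the other 17 as small as possible.
The other 17 contribute at least 17 × 37 = 629, leaving at most 1038 − 629 = 409.
But each team is capped at 132, so the maximum is 132.
Achievable: one at 132 and the other 17 totalling 906, which fits since 17 × 37 ≤ 906 ≤ 17 × 132.

132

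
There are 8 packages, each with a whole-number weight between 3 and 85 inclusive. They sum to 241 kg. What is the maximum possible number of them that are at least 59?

If k of the values are ≥ 59, the total is ≥ 59k + 3(8 − k).
Setting 59k + 3(8 − k) ≤ 241 gives 56k ≤ 217, so k ≤ 3.
k = 3 is achieved by 3 values at 59 and 5 at 3, total 192; add 49 to one value (staying below 59) to reach 241.

3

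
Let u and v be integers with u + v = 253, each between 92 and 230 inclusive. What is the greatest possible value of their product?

uv = u(253 − u) is maximized when u is as near 253/2 as the bounds allow.
Taking u = 126 and v = 127 (both in [92, 230]) gives uv = 16002.

16002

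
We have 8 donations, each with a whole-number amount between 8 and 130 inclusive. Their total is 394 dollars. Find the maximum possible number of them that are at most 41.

Suppose k of them are at most 41. Those contribute at most 41 each and the rest at most 130 each.
So the total is at most 41k + 130(8 − k) = 1040 − 89k. This must still be ≥ 394, so k ≤ 7.
k = 7 is achieved by 7 values at 41 and 1 at 130, total 417; lower one of the 130's by 23 (still > 41) to reach 394.

7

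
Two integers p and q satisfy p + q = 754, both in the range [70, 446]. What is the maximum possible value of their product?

pq = p(754 − p) is maximized when p is as near 754/2 as the bounds allow.
Taking p = 377 and q = 377 (both in [70, 446]) gives pq = 142129.

142129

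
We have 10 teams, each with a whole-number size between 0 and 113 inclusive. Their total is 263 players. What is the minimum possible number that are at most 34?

Each value above 34 is at least 35, contributing at least 35 − 0 = 35 above the floor 0.
The sum exceeds the floor total 0 by 263, so at most ⌊263/35⌋ = 7 exceed 34, and at least 3 are ≤ 34.
Exactly 3 works: 3 values at 0 and 7 at 35 total 245; raise one of the low values by 18 (still ≤ 34) to hit 263.

3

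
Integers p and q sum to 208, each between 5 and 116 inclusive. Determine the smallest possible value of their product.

10672

pq = p(208 − p) is concave in p, so over [92, 116] it is minimized at an endpoint.
The extreme feasible split is p = 92, q = 116, giving pq = 10672.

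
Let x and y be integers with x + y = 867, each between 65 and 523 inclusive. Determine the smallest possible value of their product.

179912

Since x + y is fixed, pushing one of them to its bound minimizes the product.
At the endpoint x = 344, y = 867 − 344 = 523, so xy = 344 × 523 = 179912.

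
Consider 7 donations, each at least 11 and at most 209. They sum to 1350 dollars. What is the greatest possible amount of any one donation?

To make one donation as large as possible, make the other 6 as small as possible.
The other 6 contribute at least 6 × 11 = 66, leaving at most 1350 − 66 = 1284.
But each donation is capped at 209, so the maximum is 209.
Achievable: one at 209 and the other 6 totalling 1141, which fits since 6 × 11 ≤ 1141 ≤ 6 × 209.

209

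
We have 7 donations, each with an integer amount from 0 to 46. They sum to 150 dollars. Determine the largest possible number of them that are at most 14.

5

Each value at 14 or below falls at least 46 − 14 = 32 short of the ceiling 46.
The ceiling total is 7 × 46 = 322, and we need 150, so at most ⌊(322 − 150)/32⌋ = 5 can be that low.
k = 5 is achieved by 5 values at 14 and 2 at 46, total 162; lower one of the 46's by 12 (still > 14) to reach 150.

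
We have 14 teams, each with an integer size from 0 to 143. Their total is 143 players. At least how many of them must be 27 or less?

Each value above 27 is at least 28, contributing at least 28 − 0 = 28 above the floor 0.
The sum exceeds the floor total 0 by 143, so at most ⌊143/28⌋ = 5 exceed 27, and at least 9 are ≤ 27.
Exactly 9 works: 9 values at 0 and 5 at 28 total 140; raise one of the low values by 3 (still ≤ 27) to hit 143.

9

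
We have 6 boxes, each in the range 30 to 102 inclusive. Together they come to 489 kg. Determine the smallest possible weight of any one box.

To make one box as small as possible, make the other 5 as large as possible.
The other 5 can take up 5 × 102 = 510 ≥ 489 − 30, so one box can sit at its floor of 30.
Achievable: one at 30 and the other 5 totalling 459, which fits since 5 × 30 ≤ 459 ≤ 5 × 102.

30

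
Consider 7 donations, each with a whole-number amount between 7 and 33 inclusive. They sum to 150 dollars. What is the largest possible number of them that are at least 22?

6

Suppose k of them are at least 22. Those contribute at least 22 each and the other 7 − k at least 7 each.
So the total is at least 22k + 7(7 − k) = 49 + 15k. This must be ≤ 150, giving k ≤ 6.
k = 6 is achieved by 6 values at 22 and 1 at 7, total 139; add 11 to one value (staying below 22) to reach 150.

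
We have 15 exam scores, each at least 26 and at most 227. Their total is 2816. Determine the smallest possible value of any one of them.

Minimizing one value means maximizing the remaining 14.
The other 14 can take up 14 × 227 = 3178 ≥ 2816 − 26, so one score can sit at its floor of 26.
Achievable: one at 26 and the other 14 totalling 2790, which fits since 14 × 26 ≤ 2790 ≤ 14 × 227.

26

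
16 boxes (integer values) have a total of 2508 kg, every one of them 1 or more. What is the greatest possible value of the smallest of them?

156

The 16 values sum to 2508, so their minimum is at most ⌊2508/16⌋ = 156.
Achievable: 4 of them at 156 and 12 at 157 total 2508.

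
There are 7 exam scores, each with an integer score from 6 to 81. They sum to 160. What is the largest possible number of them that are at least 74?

1

Suppose k of them are at least 74. Those contribute at least 74 each and the other 7 − k at least 6 each.
So the total is at least 74k + 6(7 − k) = 42 + 68k. This must be ≤ 160, giving k ≤ 1.
k = 1 is achieved by 1 value at 74 and 6 at 6, total 110; add 50 to one value (staying below 74) to reach 160.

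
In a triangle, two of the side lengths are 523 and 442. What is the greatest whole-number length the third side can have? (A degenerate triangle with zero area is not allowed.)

964

The third side must be less than 523 + 442 = 965.
The largest integer below 965 is 964.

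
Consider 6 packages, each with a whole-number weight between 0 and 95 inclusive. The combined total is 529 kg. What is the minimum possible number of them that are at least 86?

Suppose at most 6 − j of them reach 86; then j values are ≤ 85 and the rest ≤ 95.
The total is then ≤ 85·j + 95·(6 − j) = 570 − 10j. For this to be ≥ 529 we need j ≤ 4, so at least 6 − 4 = 2 must reach 86.
Exactly 2 works: 2 values at 95 and 4 at 85 total 530; lower one of the high values by 1 (still ≥ 86) to hit 529.

2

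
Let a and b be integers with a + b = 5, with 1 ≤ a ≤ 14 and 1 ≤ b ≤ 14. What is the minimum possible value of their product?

4

ab = a(5 − a) is concave in a, so over [1, 4] it is minimized at an endpoint.
The extreme feasible split is a = 1, b = 4, giving ab = 4.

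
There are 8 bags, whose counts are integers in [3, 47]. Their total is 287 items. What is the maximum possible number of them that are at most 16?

Suppose k of them are at most 16. Those contribute at most 16 each and the rest at most 47 each.
So the total is at most 16k + 47(8 − k) = 376 − 31k. This must still be ≥ 287, so k ≤ 2.
k = 2 is achieved by 2 values at 16 and 6 at 47, total 314; lower one of the 47's by 27 (still > 16) to reach 287.

2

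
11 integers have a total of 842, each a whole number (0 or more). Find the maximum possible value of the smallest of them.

If every one of the 11 were at least 77, the total would be at least 11 × 77 = 847 > 842.
Achievable: 5 of them at 76 and 6 at 77 total 842.

76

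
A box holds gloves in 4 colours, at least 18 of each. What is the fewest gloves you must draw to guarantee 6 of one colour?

21

You could draw 5 of every colour without reaching 6 of any — 20 in all.
One more forces 6 of some colour, so 20 + 1 = 21.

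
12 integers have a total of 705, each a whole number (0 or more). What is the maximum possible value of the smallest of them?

If every one of the 12 were at least 59, the total would be at least 12 × 59 = 708 > 705.
Equality holds with 3 values of 58 and 9 values of 59.

58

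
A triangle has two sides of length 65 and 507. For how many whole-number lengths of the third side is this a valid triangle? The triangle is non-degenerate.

129

The triangle inequality gives |65 − 507| < c < 65 + 507, i.e. 442 < c < 572.
So c can be any integer from 443 to 571: 129 values.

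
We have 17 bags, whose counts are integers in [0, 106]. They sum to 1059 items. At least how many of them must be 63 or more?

1

Suppose at most 17 − j of them reach 63; then j values are ≤ 62 and the rest ≤ 106.
The total is then ≤ 62·j + 106·(17 − j) = 1802 − 44j. For this to be ≥ 1059 we need j ≤ 16, so at least 17 − 16 = 1 must reach 63.
Exactly 1 works: 1 value at 106 and 16 at 62 total 1098; lower one of the high values by 39 (still ≥ 63) to hit 1059.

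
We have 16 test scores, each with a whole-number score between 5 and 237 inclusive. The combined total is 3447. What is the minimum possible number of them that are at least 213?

Each value short of 213 is at most 212, costing at least 237 − 212 = 25 against the maximum total of 3792.
We can afford to lose at most 3792 − 3447 = 345, so at most ⌊345/25⌋ = 13 fall short, and at least 3 are ≥ 213.
Exactly 3 works: 3 values at 237 and 13 at 212 total 3467; lower one of the high values by 20 (still ≥ 213) to hit 3447.

3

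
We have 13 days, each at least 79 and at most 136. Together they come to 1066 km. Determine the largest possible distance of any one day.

Maximizing one value means minimizing the remaining 12.
The other 12 contribute at least 12 × 79 = 948, leaving at most 1066 − 948 = 118.
Since 118 ≤ 136, this is achievable: one at 118 and 12 at 79.

118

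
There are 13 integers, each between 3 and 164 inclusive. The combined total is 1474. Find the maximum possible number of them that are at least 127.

11

With k values at 127 or above and the rest at least 3, the sum is at least 39 + 124k.
Since the sum is 1474, we need 124k ≤ 1435, i.e. k ≤ 11.
k = 11 is achieved by 11 values at 127 and 2 at 3, total 1403; add 71 to one value (staying below 127) to reach 1474.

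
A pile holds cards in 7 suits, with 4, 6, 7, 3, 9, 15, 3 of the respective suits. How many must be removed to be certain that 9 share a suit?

In the worst case you take as many as possible of each suit without reaching 9: 4 + 6 + 7 + 3 + 8 + 8 + 3 = 39.
The next one must give 9 of some suit, so 39 + 1 = 40.

40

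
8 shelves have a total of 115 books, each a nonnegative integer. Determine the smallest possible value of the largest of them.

The average is 115/8 > 14, so not all 8 can be 14 or less; the largest is ≥ 15.
Achievable: 3 of them at 15 and 5 at 14 total 115.

15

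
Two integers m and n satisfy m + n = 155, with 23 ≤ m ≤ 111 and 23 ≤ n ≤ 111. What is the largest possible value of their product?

6006

mn = m(155 − m) is maximized when m is as near 155/2 as the bounds allow.
Taking m = 77 and n = 78 (both in [23, 111]) gives mn = 6006.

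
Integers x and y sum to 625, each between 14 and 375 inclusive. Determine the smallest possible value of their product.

For a fixed sum, xy is smallest when x and y are as far apart as possible.
The extreme feasible split is x = 250, y = 375, giving xy = 93750.

93750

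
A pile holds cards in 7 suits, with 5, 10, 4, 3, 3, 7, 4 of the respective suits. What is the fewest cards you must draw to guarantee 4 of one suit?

In the worst case you take as many as possible of each suit without reaching 4: 3 + 3 + 3 + 3 + 3 + 3 + 3 = 21.
The next one must give 4 of some suit, so 21 + 1 = 22.

22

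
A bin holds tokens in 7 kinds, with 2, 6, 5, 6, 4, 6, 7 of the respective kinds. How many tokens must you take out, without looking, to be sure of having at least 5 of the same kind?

In the worst case you take as many as possible of each kind without reaching 5: 2 + 4 + 4 + 4 + 4 + 4 + 4 = 26.
The next one must give 5 of some kind, so 26 + 1 = 27.

27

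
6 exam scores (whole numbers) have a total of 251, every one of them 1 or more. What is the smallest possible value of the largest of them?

The average is 251/6 > 41, so not all 6 can be 41 or less; the largest is ≥ 42.
Achievable: 5 of them at 42 and 1 at 41 total 251.

42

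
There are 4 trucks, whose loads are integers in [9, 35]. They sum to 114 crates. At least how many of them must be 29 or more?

1

Suppose at most 4 − j of them reach 29; then j values are ≤ 28 and the rest ≤ 35.
The total is then ≤ 28·j + 35·(4 − j) = 140 − 7j. For this to be ≥ 114 we need j ≤ 3, so at least 4 − 3 = 1 must reach 29.
Exactly 1 works: 1 value at 35 and 3 at 28 total 119; lower one of the high values by 5 (still ≥ 29) to hit 114.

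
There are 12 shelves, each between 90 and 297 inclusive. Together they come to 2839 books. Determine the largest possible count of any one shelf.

297

To make one shelf as large as possible, make the other 11 as small as possible.
The other 11 contribute at least 11 × 90 = 990, leaving at most 2839 − 990 = 1849.
But each shelf is capped at 297, so the maximum is 297.
Achievable: one at 297 and the other 11 totalling 2542, which fits since 11 × 90 ≤ 2542 ≤ 11 × 297.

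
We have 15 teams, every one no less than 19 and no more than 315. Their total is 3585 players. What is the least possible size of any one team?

19

Minimizing one value means maximizing the remaining 14.
The other 14 can take up 14 × 315 = 4410 ≥ 3585 − 19, so one team can sit at its floor of 19.
Achievable: one at 19 and the other 14 totalling 3566, which fits since 14 × 19 ≤ 3566 ≤ 14 × 315.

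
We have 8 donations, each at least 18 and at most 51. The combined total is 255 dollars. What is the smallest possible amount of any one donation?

18

To make one donation as small as possible, make the other 7 as large as possible.
The other 7 can take up 7 × 51 = 357 ≥ 255 − 18, so one donation can sit at its floor of 18.
Achievable: one at 18 and the other 7 totalling 237, which fits since 7 × 18 ≤ 237 ≤ 7 × 51.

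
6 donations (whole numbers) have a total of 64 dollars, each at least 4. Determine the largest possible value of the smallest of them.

If every one of the 6 were at least 11, the total would be at least 6 × 11 = 66 > 64.
Equality holds with 2 values of 10 and 4 values of 11.

10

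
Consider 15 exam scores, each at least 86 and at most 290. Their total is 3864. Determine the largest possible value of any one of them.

Maximizing one value means minimizing the remaining 14.
The other 14 contribute at least 14 × 86 = 1204, leaving at most 3864 − 1204 = 2660.
But each score is capped at 290, so the maximum is 290.
Achievable: one at 290 and the other 14 totalling 3574, which fits since 14 × 86 ≤ 3574 ≤ 14 × 290.

290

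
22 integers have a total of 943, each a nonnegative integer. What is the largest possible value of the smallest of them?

42

The average is 943/22 < 43, so some value is ≤ 42.
Equality holds with 3 values of 42 and 19 values of 43.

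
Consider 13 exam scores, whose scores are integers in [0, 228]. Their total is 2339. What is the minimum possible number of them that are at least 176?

Each value short of 176 is at most 175, costing at least 228 − 175 = 53 against the maximum total of 2964.
We can afford to lose at most 2964 − 2339 = 625, so at most ⌊625/53⌋ = 11 fall short, and at least 2 are ≥ 176.
Exactly 2 works: 2 values at 228 and 11 at 175 total 2381; lower one of the high values by 42 (still ≥ 176) to hit 2339.

2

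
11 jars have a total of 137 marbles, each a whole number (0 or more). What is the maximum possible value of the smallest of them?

12

The average is 137/11 < 13, so some value is ≤ 12.
Taking 6 copies of 12 and 5 copies of 13 gives exactly 137, so 12 is attained.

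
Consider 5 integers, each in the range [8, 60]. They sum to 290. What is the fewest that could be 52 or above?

4

If only k of them are at least 52, the other 5 − k are at most 51, so the total is at most k·60 + (5 − k)·51.
This must reach 290, so k·60 + (5 − k)·51 ≥ 290, giving k ≥ 4.
Exactly 4 works: 4 values at 60 and 1 at 51 total 291; lower one of the high values by 1 (still ≥ 52) to hit 290.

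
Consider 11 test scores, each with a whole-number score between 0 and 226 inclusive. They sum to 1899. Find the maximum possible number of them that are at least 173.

10

Suppose k of them are at least 173. Those contribute at least 173 each and the other 11 − k at least 0 each.
So the total is at least 173k + 0(11 − k) = 0 + 173k. This must be ≤ 1899, giving k ≤ 10.
k = 10 is achieved by 10 values at 173 and 1 at 0, total 1730; add 169 to one value (staying below 173) to reach 1899.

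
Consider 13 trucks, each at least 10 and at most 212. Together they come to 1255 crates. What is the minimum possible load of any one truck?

10

Minimizing one value means maximizing the remaining 12.
The other 12 can take up 12 × 212 = 2544 ≥ 1255 − 10, so one truck can sit at its floor of 10.
Achievable: one at 10 and the other 12 totalling 1245, which fits since 12 × 10 ≤ 1245 ≤ 12 × 212.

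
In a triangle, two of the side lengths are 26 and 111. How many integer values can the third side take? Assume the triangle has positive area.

51

The triangle inequality gives |26 − 111| < c < 26 + 111, i.e. 85 < c < 137.
So c can be any integer from 86 to 136: 51 values.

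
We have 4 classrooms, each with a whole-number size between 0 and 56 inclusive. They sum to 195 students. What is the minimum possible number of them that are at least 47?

Suppose at most 4 − j of them reach 47; then j values are ≤ 46 and the rest ≤ 56.
The total is then ≤ 46·j + 56·(4 − j) = 224 − 10j. For this to be ≥ 195 we need j ≤ 2, so at least 4 − 2 = 2 must reach 47.
Exactly 2 works: 2 values at 56 and 2 at 46 total 204; lower one of the high values by 9 (still ≥ 47) to hit 195.

2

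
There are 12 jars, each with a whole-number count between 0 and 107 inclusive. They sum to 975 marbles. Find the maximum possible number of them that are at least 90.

With k values at 90 or above and the rest at least 0, the sum is at least 0 + 90k.
Since the sum is 975, we need 90k ≤ 975, i.e. k ≤ 10.
k = 10 is achieved by 10 values at 90 and 2 at 0, total 900; add 75 to one value (staying below 90) to reach 975.

10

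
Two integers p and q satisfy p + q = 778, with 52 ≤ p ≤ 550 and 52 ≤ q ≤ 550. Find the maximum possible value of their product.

For a fixed sum, the product pq is largest when p and q are as close as possible.
Taking p = 389 and q = 389 (both in [52, 550]) gives pq = 151321.

151321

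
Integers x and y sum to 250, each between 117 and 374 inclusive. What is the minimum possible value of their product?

15561

xy = x(250 − x) is concave in x, so over [117, 133] it is minimized at an endpoint.
At the endpoint x = 117, y = 250 − 117 = 133, so xy = 117 × 133 = 15561.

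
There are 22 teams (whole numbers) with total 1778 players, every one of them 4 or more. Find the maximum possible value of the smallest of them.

80

The average is 1778/22 < 81, so some value is ≤ 80.
Taking 4 copies of 80 and 18 copies of 81 gives exactly 1778, so 80 is attained.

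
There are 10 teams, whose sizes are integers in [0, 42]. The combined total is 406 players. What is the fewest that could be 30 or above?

9

Suppose at most 10 − j of them reach 30; then j values are ≤ 29 and the rest ≤ 42.
The total is then ≤ 29·j + 42·(10 − j) = 420 − 13j. For this to be ≥ 406 we need j ≤ 1, so at least 10 − 1 = 9 must reach 30.
Exactly 9 works: 9 values at 42 and 1 at 29 total 407; lower one of the high values by 1 (still ≥ 30) to hit 406.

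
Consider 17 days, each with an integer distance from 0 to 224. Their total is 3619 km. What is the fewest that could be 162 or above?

If only k of them are at least 162, the other 17 − k are at most 161, so the total is at most k·224 + (17 − k)·161.
This must reach 3619, so k·224 + (17 − k)·161 ≥ 3619, giving k ≥ 14.
Exactly 14 works: 14 values at 224 and 3 at 161 total 3619.

14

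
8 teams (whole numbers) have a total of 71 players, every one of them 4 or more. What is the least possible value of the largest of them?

Some value must be at least ⌈71/8⌉ = 9, since 8 × 8 = 64 < 71.
Taking 1 copy of 8 and 7 copies of 9 gives exactly 71, so 9 is attained.

9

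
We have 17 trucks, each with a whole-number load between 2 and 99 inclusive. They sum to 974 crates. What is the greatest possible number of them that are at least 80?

12

If k of the values are ≥ 80, the total is ≥ 80k + 2(17 − k).
Setting 80k + 2(17 − k) ≤ 974 gives 78k ≤ 940, so k ≤ 12.
k = 12 is achieved by 12 values at 80 and 5 at 2, total 970; add 4 to one value (staying below 80) to reach 974.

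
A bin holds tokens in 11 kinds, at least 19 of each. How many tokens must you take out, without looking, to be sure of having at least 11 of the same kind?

In the worst case you draw 10 of each of the 11 kinds: 11 × 10 = 110.
One more forces 11 of some kind, so 110 + 1 = 111.

111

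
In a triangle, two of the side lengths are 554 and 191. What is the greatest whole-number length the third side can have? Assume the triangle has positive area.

744

The third side must be less than 554 + 191 = 745.
The largest integer below 745 is 744.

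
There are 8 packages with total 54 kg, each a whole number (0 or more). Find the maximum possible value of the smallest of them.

The average is 54/8 < 7, so some value is ≤ 6.
Equality holds with 2 values of 6 and 6 values of 7.

6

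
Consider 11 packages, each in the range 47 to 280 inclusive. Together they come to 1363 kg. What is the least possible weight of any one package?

47

To make one package as small as possible, make the other 10 as large as possible.
The other 10 can take up 10 × 280 = 2800 ≥ 1363 − 47, so one package can sit at its floor of 47.
Achievable: one at 47 and the other 10 totalling 1316, which fits since 10 × 47 ≤ 1316 ≤ 10 × 280.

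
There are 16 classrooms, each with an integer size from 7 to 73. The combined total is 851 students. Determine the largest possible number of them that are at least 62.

13

With k values at 62 or above and the rest at least 7, the sum is at least 112 + 55k.
Since the sum is 851, we need 55k ≤ 739, i.e. k ≤ 13.
k = 13 is achieved by 13 values at 62 and 3 at 7, total 827; add 24 to one value (staying below 62) to reach 851.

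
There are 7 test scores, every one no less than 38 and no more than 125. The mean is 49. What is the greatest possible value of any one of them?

To make one score as large as possible, make the other 6 as small as possible.
The total is 7 × 49 = 343.
The other 6 contribute at least 6 × 38 = 228, leaving at most 343 − 228 = 115.
Since 115 ≤ 125, this is achievable: one at 115 and 6 at 38.

115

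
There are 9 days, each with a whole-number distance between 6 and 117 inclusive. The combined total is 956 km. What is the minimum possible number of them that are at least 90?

6

Suppose at most 9 − j of them reach 90; then j values are ≤ 89 and the rest ≤ 117.
The total is then ≤ 89·j + 117·(9 − j) = 1053 − 28j. For this to be ≥ 956 we need j ≤ 3, so at least 9 − 3 = 6 must reach 90.
Exactly 6 works: 6 values at 117 and 3 at 89 total 969; lower one of the high values by 13 (still ≥ 90) to hit 956.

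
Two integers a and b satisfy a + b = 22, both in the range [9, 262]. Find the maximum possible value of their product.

121

For a fixed sum, the product ab is largest when a and b are as close as possible.
Taking a = 11 and b = 11 (both in [9, 262]) gives ab = 121.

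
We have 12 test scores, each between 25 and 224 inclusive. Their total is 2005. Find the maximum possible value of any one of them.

To make one score as large as possible, make the other 11 as small as possible.
The other 11 contribute at least 11 × 25 = 275, leaving at most 2005 − 275 = 1730.
But each score is capped at 224, so the maximum is 224.
Achievable: one at 224 and the other 11 totalling 1781, which fits since 11 × 25 ≤ 1781 ≤ 11 × 224.

224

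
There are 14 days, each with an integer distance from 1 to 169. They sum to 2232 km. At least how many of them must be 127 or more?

If only k of them are at least 127, the other 14 − k are at most 126, so the total is at most k·169 + (14 − k)·126.
This must reach 2232, so k·169 + (14 − k)·126 ≥ 2232, giving k ≥ 11.
Exactly 11 works: 11 values at 169 and 3 at 126 total 2237; lower one of the high values by 5 (still ≥ 127) to hit 2232.

11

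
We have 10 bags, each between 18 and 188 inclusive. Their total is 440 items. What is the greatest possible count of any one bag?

To make one bag as large as possible, make the other 9 as small as possible.
The other 9 contribute at least 9 × 18 = 162, leaving at most 440 − 162 = 278.
But each bag is capped at 188, so the maximum is 188.
Achievable: one at 188 and the other 9 totalling 252, which fits since 9 × 18 ≤ 252 ≤ 9 × 188.

188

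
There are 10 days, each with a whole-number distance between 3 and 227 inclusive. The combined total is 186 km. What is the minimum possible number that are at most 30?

5

If only k of them are at most 30, the other 10 − k are at least 31, so the total is at least (10 − k)·31 + k·3.
This is ≤ 186, so (10 − k)·31 + 3k ≤ 186, which gives k ≥ 5.
Exactly 5 works: 5 values at 3 and 5 at 31 total 170; raise one of the low values by 16 (still ≤ 30) to hit 186.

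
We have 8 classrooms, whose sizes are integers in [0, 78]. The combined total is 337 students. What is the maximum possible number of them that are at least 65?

If k of the values are ≥ 65, the total is ≥ 65k + 0(8 − k).
Setting 65k + 0(8 − k) ≤ 337 gives 65k ≤ 337, so k ≤ 5.
k = 5 is achieved by 5 values at 65 and 3 at 0, total 325; add 12 to one value (staying below 65) to reach 337.

5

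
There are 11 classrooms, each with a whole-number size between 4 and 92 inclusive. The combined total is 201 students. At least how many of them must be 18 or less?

Each value above 18 is at least 19, contributing at least 19 − 4 = 15 above the floor 4.
The sum exceeds the floor total 44 by 157, so at most ⌊157/15⌋ = 10 exceed 18, and at least 1 are ≤ 18.
Exactly 1 works: 1 value at 4 and 10 at 19 total 194; raise one of the low values by 7 (still ≤ 18) to hit 201.

1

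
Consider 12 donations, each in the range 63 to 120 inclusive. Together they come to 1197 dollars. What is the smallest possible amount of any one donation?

Minimizing one value means maximizing the remaining 11.
The other 11 can take up 11 × 120 = 1320 ≥ 1197 − 63, so one donation can sit at its floor of 63.
Achievable: one at 63 and the other 11 totalling 1134, which fits since 11 × 63 ≤ 1134 ≤ 11 × 120.

63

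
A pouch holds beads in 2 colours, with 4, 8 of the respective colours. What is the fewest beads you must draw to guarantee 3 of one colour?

5

In the worst case you take as many as possible of each colour without reaching 3: 2 + 2 = 4.
The next one must give 3 of some colour, so 4 + 1 = 5.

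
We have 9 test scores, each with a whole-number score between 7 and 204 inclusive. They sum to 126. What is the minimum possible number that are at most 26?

Each value above 26 is at least 27, contributing at least 27 − 7 = 20 above the floor 7.
The sum exceeds the floor total 63 by 63, so at most ⌊63/20⌋ = 3 exceed 26, and at least 6 are ≤ 26.
Exactly 6 works: 6 values at 7 and 3 at 27 total 123; raise one of the low values by 3 (still ≤ 26) to hit 126.

6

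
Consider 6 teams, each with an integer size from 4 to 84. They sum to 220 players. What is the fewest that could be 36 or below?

1

Each value above 36 is at least 37, contributing at least 37 − 4 = 33 above the floor 4.
The sum exceeds the floor total 24 by 196, so at most ⌊196/33⌋ = 5 exceed 36, and at least 1 are ≤ 36.
Exactly 1 works: 1 value at 4 and 5 at 37 total 189; raise one of the low values by 31 (still ≤ 36) to hit 220.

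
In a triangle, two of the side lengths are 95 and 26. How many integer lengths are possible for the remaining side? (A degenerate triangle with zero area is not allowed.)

The triangle inequality gives |95 − 26| < c < 95 + 26, i.e. 69 < c < 121.
So c can be any integer from 70 to 120: 51 values.

51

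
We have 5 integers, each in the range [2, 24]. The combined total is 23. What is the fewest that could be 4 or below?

1

If only k of them are at most 4, the other 5 − k are at least 5, so the total is at least (5 − k)·5 + k·2.
This is ≤ 23, so (5 − k)·5 + 2k ≤ 23, which gives k ≥ 1.
Exactly 1 works: 1 value at 2 and 4 at 5 total 22; raise one of the low values by 1 (still ≤ 4) to hit 23.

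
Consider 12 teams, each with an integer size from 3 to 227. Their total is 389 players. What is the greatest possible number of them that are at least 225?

1

Suppose k of them are at least 225. Those contribute at least 225 each and the other 12 − k at least 3 each.
So the total is at least 225k + 3(12 − k) = 36 + 222k. This must be ≤ 389, giving k ≤ 1.
k = 1 is achieved by 1 value at 225 and 11 at 3, total 258; add 131 to one value (staying below 225) to reach 389.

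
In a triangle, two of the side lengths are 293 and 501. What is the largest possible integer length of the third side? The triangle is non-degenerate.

The third side must be less than 293 + 501 = 794.
The largest integer below 794 is 793.

793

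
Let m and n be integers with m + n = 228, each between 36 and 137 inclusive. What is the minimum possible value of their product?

12467

mn = m(228 − m) is concave in m, so over [91, 137] it is minimized at an endpoint.
The extreme feasible split is m = 91, n = 137, giving mn = 12467.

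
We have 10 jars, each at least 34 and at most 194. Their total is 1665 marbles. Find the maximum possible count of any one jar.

194

To make one jar as large as possible, make the other 9 as small as possible.
The other 9 contribute at least 9 × 34 = 306, leaving at most 1665 − 306 = 1359.
But each jar is capped at 194, so the maximum is 194.
Achievable: one at 194 and the other 9 totalling 1471, which fits since 9 × 34 ≤ 1471 ≤ 9 × 194.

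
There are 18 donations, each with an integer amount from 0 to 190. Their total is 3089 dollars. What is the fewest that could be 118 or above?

14

Each value short of 118 is at most 117, costing at least 190 − 117 = 73 against the maximum total of 3420.
We can afford to lose at most 3420 − 3089 = 331, so at most ⌊331/73⌋ = 4 fall short, and at least 14 are ≥ 118.
Exactly 14 works: 14 values at 190 and 4 at 117 total 3128; lower one of the high values by 39 (still ≥ 118) to hit 3089.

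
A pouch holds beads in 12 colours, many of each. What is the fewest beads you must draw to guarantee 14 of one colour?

You could draw 13 of every colour without reaching 14 of any — 156 in all.
One more forces 14 of some colour, so 156 + 1 = 157.

157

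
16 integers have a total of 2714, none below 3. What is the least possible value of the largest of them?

170

The 16 values sum to 2714, so their maximum is at least ⌈2714/16⌉ = 170.
Achievable: 10 of them at 170 and 6 at 169 total 2714.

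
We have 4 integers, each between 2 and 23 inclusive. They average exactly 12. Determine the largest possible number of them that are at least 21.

The total is 4 × 12 = 48.
With k values at 21 or above and the rest at least 2, the sum is at least 8 + 19k.
Since the sum is 48, we need 19k ≤ 40, i.e. k ≤ 2.
k = 2 is achieved by 2 values at 21 and 2 at 2, total 46; add 2 to one value (staying below 21) to reach 48.

2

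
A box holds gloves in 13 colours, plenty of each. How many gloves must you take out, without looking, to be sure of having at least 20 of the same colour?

248

You could draw 19 of every colour without reaching 20 of any — 247 in all.
One more forces 20 of some colour, so 247 + 1 = 248.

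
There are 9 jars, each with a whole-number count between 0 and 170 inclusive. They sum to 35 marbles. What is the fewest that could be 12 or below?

Let j be the number exceeding 12. Then the total is ≥ 13·j + 0·(9 − j) = 0 + 13j.
So 13j ≤ 35 and j ≤ 2; hence at least 9 − 2 = 7 are ≤ 12.
Exactly 7 works: 7 values at 0 and 2 at 13 total 26; raise one of the low values by 9 (still ≤ 12) to hit 35.

7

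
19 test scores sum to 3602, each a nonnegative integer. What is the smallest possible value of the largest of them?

The average is 3602/19 > 189, so not all 19 can be 189 or less; the largest is ≥ 190.
Taking 8 copies of 189 and 11 copies of 190 gives exactly 3602, so 190 is attained.

190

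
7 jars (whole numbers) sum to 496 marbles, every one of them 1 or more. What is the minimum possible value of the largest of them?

If every one of the 7 were at most 70, the total would be at most 7 × 70 = 490 < 496.
Taking 1 copy of 70 and 6 copies of 71 gives exactly 496, so 71 is attained.

71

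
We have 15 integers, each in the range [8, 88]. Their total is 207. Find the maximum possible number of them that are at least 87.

1

If k of the values are ≥ 87, the total is ≥ 87k + 8(15 − k).
Setting 87k + 8(15 − k) ≤ 207 gives 79k ≤ 87, so k ≤ 1.
k = 1 is achieved by 1 value at 87 and 14 at 8, total 199; add 8 to one value (staying below 87) to reach 207.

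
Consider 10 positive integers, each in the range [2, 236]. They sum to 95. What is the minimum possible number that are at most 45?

9

If only k of them are at most 45, the other 10 − k are at least 46, so the total is at least (10 − k)·46 + k·2.
This is ≤ 95, so (10 − k)·46 + 2k ≤ 95, which gives k ≥ 9.
Exactly 9 works: 9 values at 2 and 1 at 46 total 64; raise one of the low values by 31 (still ≤ 45) to hit 95.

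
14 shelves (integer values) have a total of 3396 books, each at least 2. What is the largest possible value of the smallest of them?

242

If every one of the 14 were at least 243, the total would be at least 14 × 243 = 3402 > 3396.
Taking 6 copies of 242 and 8 copies of 243 gives exactly 3396, so 242 is attained.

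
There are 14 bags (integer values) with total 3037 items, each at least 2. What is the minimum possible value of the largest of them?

The average is 3037/14 > 216, so not all 14 can be 216 or less; the largest is ≥ 217.
Taking 1 copy of 216 and 13 copies of 217 gives exactly 3037, so 217 is attained.

217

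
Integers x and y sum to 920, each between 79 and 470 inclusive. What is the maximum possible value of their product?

With x + y fixed, xy peaks when the two are closest together.
Taking x = 460 and y = 460 (both in [79, 470]) gives xy = 211600.

211600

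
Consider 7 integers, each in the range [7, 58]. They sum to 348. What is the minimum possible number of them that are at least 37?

Suppose at most 7 − j of them reach 37; then j values are ≤ 36 and the rest ≤ 58.
The total is then ≤ 36·j + 58·(7 − j) = 406 − 22j. For this to be ≥ 348 we need j ≤ 2, so at least 7 − 2 = 5 must reach 37.
Exactly 5 works: 5 values at 58 and 2 at 36 total 362; lower one of the high values by 14 (still ≥ 37) to hit 348.

5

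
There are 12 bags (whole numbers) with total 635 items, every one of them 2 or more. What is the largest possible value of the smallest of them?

52

If every one of the 12 were at least 53, the total would be at least 12 × 53 = 636 > 635.
Taking 1 copy of 52 and 11 copies of 53 gives exactly 635, so 52 is attained.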